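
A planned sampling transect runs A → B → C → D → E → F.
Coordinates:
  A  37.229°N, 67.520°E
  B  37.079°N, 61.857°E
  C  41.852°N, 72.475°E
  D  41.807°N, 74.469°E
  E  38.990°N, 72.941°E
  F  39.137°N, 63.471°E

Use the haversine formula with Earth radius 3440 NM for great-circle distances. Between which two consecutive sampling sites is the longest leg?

B–C

Leg distances:
A→B: 271.1 NM
B→C: 568.9 NM
C→D: 89.2 NM
D→E: 183.0 NM
E→F: 441.4 NM
The longest leg is B–C at 568.9 NM.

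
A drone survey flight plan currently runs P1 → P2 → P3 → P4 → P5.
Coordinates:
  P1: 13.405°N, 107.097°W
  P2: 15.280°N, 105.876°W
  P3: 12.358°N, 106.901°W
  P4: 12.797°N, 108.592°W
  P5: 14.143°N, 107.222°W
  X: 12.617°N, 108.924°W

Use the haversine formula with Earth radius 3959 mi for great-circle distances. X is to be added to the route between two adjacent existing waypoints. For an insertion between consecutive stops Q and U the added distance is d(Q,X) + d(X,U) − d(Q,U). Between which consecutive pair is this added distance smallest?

Added distance for inserting X between each consecutive pair:
P1–P2: 256.3 mi
P2–P3: 199.4 mi
P3–P4: 45.2 mi
P4–P5: 50.3 mi
Smallest added distance is 45.2 mi, inserting between P3 and P4.

between P3 and P4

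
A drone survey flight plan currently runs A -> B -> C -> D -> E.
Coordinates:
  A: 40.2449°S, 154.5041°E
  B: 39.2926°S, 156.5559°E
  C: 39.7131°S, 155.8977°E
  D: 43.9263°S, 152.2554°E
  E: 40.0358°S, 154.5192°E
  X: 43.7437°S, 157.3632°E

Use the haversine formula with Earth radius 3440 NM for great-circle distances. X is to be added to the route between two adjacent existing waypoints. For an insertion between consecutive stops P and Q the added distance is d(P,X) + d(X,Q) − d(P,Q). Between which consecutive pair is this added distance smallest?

between C and D

Added distance for inserting X between each consecutive pair:
A–B: 404.8 NM
B–C: 480.8 NM
C–D: 171.3 NM
D–E: 223.3 NM
Smallest added distance is 171.3 NM, inserting between C and D.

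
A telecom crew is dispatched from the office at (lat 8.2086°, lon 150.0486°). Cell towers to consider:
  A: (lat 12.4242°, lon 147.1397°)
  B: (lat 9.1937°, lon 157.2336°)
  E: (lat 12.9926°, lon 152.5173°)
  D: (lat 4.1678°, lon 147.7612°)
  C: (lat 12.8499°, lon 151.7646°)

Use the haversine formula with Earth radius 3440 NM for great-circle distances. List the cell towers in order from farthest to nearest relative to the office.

B, E, A, C, D

Computing each great-circle distance from (lat 8.2086°, lon 150.0486°):
B (lat 9.1937°, lon 157.2336°): 430.5 NM
E (lat 12.9926°, lon 152.5173°): 322.0 NM
A (lat 12.4242°, lon 147.1397°): 305.9 NM
C (lat 12.8499°, lon 151.7646°): 296.5 NM
D (lat 4.1678°, lon 147.7612°): 278.4 NM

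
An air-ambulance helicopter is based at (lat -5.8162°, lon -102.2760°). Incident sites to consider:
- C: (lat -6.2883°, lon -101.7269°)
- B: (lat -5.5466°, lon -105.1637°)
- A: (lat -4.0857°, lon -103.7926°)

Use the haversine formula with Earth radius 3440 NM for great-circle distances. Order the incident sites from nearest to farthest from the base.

Distance from the base at (lat -5.8162°, lon -102.2760°) to each:
C (lat -6.2883°, lon -101.7269°): 43.3 NM
A (lat -4.0857°, lon -103.7926°): 137.9 NM
B (lat -5.5466°, lon -105.1637°): 173.3 NM

C, A, B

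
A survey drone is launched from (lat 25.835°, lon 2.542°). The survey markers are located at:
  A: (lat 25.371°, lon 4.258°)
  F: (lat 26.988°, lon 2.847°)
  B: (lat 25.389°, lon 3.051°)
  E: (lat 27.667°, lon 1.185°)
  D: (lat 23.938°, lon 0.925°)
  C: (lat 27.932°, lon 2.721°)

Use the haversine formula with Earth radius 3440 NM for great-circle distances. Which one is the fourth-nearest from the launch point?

Distances from the launch point ((lat 25.835°, lon 2.542°)):
B: 38.4 NM
F: 71.1 NM
A: 97.0 NM
C: 126.3 NM
E: 131.9 NM
D: 144.0 NM
The fourth-nearest is C at 126.3 NM.

C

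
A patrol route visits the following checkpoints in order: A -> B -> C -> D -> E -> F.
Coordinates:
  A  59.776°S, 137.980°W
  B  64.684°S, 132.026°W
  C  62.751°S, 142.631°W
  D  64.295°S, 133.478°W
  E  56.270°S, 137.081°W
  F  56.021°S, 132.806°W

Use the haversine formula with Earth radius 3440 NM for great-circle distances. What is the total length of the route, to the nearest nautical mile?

1541 NM

Leg distances:
A→B: 338.2 NM  (cumulative 338.2 NM)
B→C: 304.4 NM  (cumulative 642.6 NM)
C→D: 261.7 NM  (cumulative 904.3 NM)
D→E: 493.4 NM  (cumulative 1397.7 NM)
E→F: 143.7 NM  (cumulative 1541.4 NM)
Total route length ≈ 1541 NM.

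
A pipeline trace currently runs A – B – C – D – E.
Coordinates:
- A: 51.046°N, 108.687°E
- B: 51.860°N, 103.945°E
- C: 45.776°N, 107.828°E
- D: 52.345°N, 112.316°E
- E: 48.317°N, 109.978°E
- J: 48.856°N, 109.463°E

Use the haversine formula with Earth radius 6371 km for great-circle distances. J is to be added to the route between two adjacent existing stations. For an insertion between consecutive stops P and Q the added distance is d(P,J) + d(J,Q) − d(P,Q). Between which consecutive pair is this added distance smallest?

between C and D

Added distance for inserting J between each consecutive pair:
A–B: 423.4 km
B–C: 144.8 km
C–D: 1.1 km
D–E: 30.3 km
Smallest added distance is 1.1 km, inserting between C and D.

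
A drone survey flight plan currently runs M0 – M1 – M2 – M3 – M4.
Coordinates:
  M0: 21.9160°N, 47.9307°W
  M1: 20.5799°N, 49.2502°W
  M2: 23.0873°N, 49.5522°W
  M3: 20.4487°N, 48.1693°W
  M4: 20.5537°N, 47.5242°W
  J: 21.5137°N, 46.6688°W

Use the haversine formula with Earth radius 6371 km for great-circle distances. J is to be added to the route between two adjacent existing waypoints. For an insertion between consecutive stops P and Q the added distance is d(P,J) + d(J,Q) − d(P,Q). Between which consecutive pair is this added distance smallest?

Added distance for inserting J between each consecutive pair:
M0–M1: 223.2 km
M1–M2: 351.1 km
M2–M3: 213.8 km
M3–M4: 266.3 km
Smallest added distance is 213.8 km, inserting between M2 and M3.

between M2 and M3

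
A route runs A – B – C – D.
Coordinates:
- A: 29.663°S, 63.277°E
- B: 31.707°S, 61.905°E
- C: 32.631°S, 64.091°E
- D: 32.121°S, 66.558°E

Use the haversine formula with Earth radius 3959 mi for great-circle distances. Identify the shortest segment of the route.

B–C

Leg distances:
A→B: 163.1 mi
B→C: 142.9 mi
C→D: 148.2 mi
The shortest leg is B–C at 142.9 mi.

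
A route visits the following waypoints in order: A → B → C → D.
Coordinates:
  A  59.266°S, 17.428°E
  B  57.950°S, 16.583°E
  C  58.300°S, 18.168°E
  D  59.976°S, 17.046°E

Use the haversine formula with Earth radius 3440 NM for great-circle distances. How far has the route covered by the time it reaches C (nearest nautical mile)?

Leg distances:
A→B: 83.3 NM  (cumulative 83.3 NM)
B→C: 54.5 NM  (cumulative 137.8 NM)
Cumulative distance at C ≈ 138 NM.

138 NM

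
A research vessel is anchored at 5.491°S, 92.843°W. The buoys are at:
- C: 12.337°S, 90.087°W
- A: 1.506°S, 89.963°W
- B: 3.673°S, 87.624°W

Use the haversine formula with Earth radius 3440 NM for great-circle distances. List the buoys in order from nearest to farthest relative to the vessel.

Computing each great-circle distance from 5.491°S, 92.843°W:
A 1.506°S, 89.963°W: 295.0 NM
B 3.673°S, 87.624°W: 330.9 NM
C 12.337°S, 90.087°W: 442.3 NM

A, B, C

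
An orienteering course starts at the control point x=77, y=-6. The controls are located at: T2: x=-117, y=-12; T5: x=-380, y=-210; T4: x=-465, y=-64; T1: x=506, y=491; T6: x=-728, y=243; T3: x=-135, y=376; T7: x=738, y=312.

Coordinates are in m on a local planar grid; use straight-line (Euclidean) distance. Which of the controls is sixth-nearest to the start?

Distances from the start (x=77, y=-6):
T2: 194.1 m
T3: 436.9 m
T5: 500.5 m
T4: 545.1 m
T1: 656.5 m
T7: 733.5 m
T6: 842.6 m
The sixth-nearest is T7 at 733.5 m.

T7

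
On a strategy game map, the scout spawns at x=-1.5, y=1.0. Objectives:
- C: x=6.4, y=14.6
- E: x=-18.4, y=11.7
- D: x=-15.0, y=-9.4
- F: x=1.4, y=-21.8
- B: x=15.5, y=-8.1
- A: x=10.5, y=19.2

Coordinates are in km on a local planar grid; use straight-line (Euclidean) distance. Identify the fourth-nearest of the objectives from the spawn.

E

Distance to each, sorted:
C: 15.7 km
D: 17.0 km
B: 19.3 km
E: 20.0 km
A: 21.8 km
F: 23.0 km
The fourth-nearest is E at 20.0 km.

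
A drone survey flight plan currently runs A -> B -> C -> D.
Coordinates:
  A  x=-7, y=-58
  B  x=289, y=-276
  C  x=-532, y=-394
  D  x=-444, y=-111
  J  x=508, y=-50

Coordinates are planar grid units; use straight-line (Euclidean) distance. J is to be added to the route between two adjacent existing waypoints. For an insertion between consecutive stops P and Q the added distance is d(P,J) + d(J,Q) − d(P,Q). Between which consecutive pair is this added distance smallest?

between A and B

Added distance for inserting J between each consecutive pair:
A–B: 462.1
B–C: 580.7
C–D: 1753.0
Smallest added distance is 462.1, inserting between A and B.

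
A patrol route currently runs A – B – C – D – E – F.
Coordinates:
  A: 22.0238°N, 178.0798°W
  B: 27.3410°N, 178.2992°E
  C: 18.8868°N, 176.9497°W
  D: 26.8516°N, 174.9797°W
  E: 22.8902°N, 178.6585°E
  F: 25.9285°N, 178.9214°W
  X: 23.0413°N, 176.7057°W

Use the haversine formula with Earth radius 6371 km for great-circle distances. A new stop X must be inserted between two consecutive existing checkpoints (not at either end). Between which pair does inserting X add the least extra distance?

Added distance for inserting X between each consecutive pair:
A–B: 179.2 km
B–C: 98.3 km
C–D: 12.4 km
D–E: 154.7 km
E–F: 449.1 km
Smallest added distance is 12.4 km, inserting between C and D.

between C and D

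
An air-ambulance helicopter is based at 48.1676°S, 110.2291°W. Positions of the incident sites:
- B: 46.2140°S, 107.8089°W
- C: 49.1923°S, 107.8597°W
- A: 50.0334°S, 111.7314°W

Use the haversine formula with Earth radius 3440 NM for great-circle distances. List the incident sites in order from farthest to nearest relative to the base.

B, A, C

Distance from the base at 48.1676°S, 110.2291°W to each:
B 46.2140°S, 107.8089°W: 153.3 NM
A 50.0334°S, 111.7314°W: 126.6 NM
C 49.1923°S, 107.8597°W: 112.3 NM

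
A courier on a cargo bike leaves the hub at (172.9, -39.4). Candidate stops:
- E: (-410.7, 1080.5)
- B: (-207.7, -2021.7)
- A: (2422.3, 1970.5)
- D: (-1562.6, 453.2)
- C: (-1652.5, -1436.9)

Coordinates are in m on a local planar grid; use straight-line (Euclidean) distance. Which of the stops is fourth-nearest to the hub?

C

Distances from the hub ((172.9, -39.4)):
E: 1262.8 m
D: 1804.1 m
B: 2018.5 m
C: 2298.9 m
A: 3016.5 m
The fourth-nearest is C at 2298.9 m.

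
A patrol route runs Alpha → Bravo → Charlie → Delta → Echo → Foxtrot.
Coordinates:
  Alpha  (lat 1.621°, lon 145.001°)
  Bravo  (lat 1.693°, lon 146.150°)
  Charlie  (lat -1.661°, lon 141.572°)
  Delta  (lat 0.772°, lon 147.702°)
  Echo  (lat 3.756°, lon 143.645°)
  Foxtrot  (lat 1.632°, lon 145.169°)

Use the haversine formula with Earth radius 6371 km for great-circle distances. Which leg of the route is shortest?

Leg distances:
Alpha→Bravo: 128.0 km
Bravo→Charlie: 631.0 km
Charlie→Delta: 733.3 km
Delta→Echo: 559.7 km
Echo→Foxtrot: 290.6 km
The shortest leg is Alpha–Bravo at 128.0 km.

Alpha–Bravo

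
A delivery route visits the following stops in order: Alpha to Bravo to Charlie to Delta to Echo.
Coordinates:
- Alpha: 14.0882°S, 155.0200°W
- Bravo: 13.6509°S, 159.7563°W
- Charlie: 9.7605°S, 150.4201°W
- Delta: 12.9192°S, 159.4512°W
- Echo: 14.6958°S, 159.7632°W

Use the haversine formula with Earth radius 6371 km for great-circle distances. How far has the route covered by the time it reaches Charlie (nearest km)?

Leg distances:
Alpha→Bravo: 513.6 km  (cumulative 513.6 km)
Bravo→Charlie: 1104.5 km  (cumulative 1618.1 km)
Cumulative distance at Charlie ≈ 1618 km.

1618 km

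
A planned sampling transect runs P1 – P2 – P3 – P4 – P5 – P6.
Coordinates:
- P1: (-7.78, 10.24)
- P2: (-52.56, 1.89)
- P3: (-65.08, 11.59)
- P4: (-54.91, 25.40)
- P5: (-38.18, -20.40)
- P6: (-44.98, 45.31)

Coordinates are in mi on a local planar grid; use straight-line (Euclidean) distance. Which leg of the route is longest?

P5–P6

Leg distances:
P1→P2: 45.6 mi
P2→P3: 15.8 mi
P3→P4: 17.2 mi
P4→P5: 48.8 mi
P5→P6: 66.1 mi
The longest leg is P5–P6 at 66.1 mi.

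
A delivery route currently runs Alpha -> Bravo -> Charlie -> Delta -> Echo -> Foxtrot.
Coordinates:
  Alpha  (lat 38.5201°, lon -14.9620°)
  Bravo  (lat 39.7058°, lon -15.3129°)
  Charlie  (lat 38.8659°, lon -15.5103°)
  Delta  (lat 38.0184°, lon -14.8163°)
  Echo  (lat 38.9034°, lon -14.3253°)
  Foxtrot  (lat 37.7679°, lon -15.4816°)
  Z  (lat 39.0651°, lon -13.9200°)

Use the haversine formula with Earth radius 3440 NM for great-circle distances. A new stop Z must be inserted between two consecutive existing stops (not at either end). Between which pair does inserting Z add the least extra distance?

Added distance for inserting Z between each consecutive pair:
Alpha–Bravo: 60.9 NM
Bravo–Charlie: 99.2 NM
Charlie–Delta: 90.4 NM
Delta–Echo: 39.0 NM
Echo–Foxtrot: 41.1 NM
Smallest added distance is 39.0 NM, inserting between Delta and Echo.

between Delta and Echo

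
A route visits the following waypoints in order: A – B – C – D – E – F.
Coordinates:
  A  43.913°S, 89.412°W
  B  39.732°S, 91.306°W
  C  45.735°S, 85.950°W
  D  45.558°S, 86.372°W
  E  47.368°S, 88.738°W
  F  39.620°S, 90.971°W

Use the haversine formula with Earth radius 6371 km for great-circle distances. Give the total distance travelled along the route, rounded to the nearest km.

Leg distances:
A→B: 490.6 km  (cumulative 490.6 km)
B→C: 797.6 km  (cumulative 1288.3 km)
C→D: 38.3 km  (cumulative 1326.5 km)
D→E: 270.8 km  (cumulative 1597.3 km)
E→F: 880.1 km  (cumulative 2477.4 km)
Total route length ≈ 2477 km.

2477 km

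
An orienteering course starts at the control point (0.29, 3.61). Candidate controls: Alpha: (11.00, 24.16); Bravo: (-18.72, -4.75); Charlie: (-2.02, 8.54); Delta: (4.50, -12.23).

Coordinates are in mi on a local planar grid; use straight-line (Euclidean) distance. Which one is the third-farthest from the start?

Distances from the start ((0.29, 3.61)):
Alpha: 23.2 mi
Bravo: 20.8 mi
Delta: 16.4 mi
Charlie: 5.4 mi
The third-farthest is Delta at 16.4 mi.

Delta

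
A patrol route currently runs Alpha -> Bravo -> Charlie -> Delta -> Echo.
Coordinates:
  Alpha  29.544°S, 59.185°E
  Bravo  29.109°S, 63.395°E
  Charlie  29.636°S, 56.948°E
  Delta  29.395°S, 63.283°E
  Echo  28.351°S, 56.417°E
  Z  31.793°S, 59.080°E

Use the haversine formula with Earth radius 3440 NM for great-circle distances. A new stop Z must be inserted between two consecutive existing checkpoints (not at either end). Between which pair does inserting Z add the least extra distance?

between Charlie and Delta

Added distance for inserting Z between each consecutive pair:
Alpha–Bravo: 188.6 NM
Bravo–Charlie: 106.5 NM
Charlie–Delta: 99.2 NM
Delta–Echo: 142.9 NM
Smallest added distance is 99.2 NM, inserting between Charlie and Delta.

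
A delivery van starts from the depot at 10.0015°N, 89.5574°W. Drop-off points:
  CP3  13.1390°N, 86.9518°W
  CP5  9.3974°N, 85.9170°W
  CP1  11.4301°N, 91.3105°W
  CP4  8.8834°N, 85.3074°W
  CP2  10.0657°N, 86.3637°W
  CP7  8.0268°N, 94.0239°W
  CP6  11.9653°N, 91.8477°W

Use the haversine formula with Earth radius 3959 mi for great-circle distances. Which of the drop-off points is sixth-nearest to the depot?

CP4

Distances from the depot (10.0015°N, 89.5574°W):
CP1: 154.6 mi
CP6: 206.3 mi
CP2: 217.3 mi
CP5: 251.4 mi
CP3: 279.5 mi
CP4: 299.8 mi
CP7: 333.9 mi
The sixth-nearest is CP4 at 299.8 mi.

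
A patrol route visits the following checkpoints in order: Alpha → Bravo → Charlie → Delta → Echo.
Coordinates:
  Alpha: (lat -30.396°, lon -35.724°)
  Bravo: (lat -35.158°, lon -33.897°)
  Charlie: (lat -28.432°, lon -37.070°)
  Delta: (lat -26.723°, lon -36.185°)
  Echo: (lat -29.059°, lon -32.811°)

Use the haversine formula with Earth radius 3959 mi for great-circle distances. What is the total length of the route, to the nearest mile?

1238 mi

Leg distances:
Alpha→Bravo: 345.7 mi  (cumulative 345.7 mi)
Bravo→Charlie: 500.6 mi  (cumulative 846.3 mi)
Charlie→Delta: 129.9 mi  (cumulative 976.3 mi)
Delta→Echo: 261.7 mi  (cumulative 1238.0 mi)
Total route length ≈ 1238 mi.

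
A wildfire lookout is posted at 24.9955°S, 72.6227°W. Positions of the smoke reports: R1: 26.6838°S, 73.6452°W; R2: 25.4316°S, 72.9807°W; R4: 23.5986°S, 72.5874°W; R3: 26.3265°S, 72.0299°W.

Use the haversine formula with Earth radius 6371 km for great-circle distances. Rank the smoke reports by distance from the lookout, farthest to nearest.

R1, R3, R4, R2

Distance from the lookout at 24.9955°S, 72.6227°W to each:
R1 26.6838°S, 73.6452°W: 213.8 km
R3 26.3265°S, 72.0299°W: 159.5 km
R4 23.5986°S, 72.5874°W: 155.4 km
R2 25.4316°S, 72.9807°W: 60.4 km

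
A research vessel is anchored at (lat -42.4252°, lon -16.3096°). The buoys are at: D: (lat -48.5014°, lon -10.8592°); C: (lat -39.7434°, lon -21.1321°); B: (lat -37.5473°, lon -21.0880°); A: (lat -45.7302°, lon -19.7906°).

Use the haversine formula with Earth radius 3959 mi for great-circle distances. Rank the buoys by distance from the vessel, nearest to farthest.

A, C, B, D

Computing each great-circle distance from (lat -42.4252°, lon -16.3096°):
A (lat -45.7302°, lon -19.7906°): 286.3 mi
C (lat -39.7434°, lon -21.1321°): 312.0 mi
B (lat -37.5473°, lon -21.0880°): 421.3 mi
D (lat -48.5014°, lon -10.8592°): 495.7 mi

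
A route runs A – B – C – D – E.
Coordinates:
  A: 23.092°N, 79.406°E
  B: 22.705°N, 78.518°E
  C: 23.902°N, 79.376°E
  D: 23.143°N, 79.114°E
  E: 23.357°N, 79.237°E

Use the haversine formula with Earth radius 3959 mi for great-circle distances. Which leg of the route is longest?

Leg distances:
A→B: 62.5 mi
B→C: 99.0 mi
C→D: 55.0 mi
D→E: 16.7 mi
The longest leg is B–C at 99.0 mi.

B–C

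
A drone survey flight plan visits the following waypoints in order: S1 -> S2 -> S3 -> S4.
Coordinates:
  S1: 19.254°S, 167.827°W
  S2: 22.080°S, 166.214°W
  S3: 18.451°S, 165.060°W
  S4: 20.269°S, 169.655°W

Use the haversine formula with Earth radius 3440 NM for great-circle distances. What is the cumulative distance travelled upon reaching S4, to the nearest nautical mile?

Leg distances:
S1→S2: 192.3 NM  (cumulative 192.3 NM)
S2→S3: 227.4 NM  (cumulative 419.7 NM)
S3→S4: 282.2 NM  (cumulative 701.9 NM)
Cumulative distance at S4 ≈ 702 NM.

702 NM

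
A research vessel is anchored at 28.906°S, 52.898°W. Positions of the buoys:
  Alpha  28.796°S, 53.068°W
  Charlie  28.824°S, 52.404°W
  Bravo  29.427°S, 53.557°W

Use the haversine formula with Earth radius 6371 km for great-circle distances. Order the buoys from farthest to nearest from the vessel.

Bravo, Charlie, Alpha

Distances from the vessel:
Bravo 29.427°S, 53.557°W: 86.3 km
Charlie 28.824°S, 52.404°W: 49.0 km
Alpha 28.796°S, 53.068°W: 20.6 km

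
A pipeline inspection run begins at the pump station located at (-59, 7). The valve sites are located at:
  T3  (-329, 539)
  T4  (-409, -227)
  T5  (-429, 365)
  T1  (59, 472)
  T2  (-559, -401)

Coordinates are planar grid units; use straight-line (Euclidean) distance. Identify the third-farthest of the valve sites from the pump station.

Distances from the pump station ((-59, 7)):
T2: 645.3
T3: 596.6
T5: 514.8
T1: 479.7
T4: 421.0
The third-farthest is T5 at 514.8.

T5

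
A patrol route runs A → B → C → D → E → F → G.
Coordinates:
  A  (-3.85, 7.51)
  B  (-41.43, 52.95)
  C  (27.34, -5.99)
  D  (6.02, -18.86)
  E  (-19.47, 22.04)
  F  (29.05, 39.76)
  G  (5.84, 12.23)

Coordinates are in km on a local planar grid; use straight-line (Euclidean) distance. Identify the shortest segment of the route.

C–D

Leg distances:
A→B: 59.0 km
B→C: 90.6 km
C→D: 24.9 km
D→E: 48.2 km
E→F: 51.7 km
F→G: 36.0 km
The shortest leg is C–D at 24.9 km.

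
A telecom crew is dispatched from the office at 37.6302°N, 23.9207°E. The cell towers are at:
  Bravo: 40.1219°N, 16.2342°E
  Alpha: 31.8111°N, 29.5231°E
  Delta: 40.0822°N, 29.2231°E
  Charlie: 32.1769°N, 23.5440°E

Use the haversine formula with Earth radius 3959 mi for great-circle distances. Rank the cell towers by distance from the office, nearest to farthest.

Distance from the office at 37.6302°N, 23.9207°E to each:
Delta 40.0822°N, 29.2231°E: 331.7 mi
Charlie 32.1769°N, 23.5440°E: 377.4 mi
Bravo 40.1219°N, 16.2342°E: 447.7 mi
Alpha 31.8111°N, 29.5231°E: 512.5 mi

Delta, Charlie, Bravo, Alpha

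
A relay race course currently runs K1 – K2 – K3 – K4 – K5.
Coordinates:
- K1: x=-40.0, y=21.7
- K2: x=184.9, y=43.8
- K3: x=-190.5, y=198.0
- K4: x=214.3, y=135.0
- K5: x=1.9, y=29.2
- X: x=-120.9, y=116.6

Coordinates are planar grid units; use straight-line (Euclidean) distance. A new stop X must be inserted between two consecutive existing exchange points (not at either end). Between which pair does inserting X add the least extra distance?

between K2 and K3

Added distance for inserting X between each consecutive pair:
K1–K2: 213.1
K2–K3: 15.6
K3–K4: 33.1
K4–K5: 249.1
Smallest added distance is 15.6, inserting between K2 and K3.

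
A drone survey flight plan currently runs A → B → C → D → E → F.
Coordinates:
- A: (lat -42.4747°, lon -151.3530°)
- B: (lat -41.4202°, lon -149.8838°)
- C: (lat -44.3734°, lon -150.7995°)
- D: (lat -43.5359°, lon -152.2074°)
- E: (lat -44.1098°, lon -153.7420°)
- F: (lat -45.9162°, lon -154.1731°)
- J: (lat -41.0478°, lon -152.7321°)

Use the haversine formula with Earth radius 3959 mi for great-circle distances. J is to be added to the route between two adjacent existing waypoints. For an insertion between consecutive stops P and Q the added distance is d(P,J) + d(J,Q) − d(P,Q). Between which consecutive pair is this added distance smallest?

Added distance for inserting J between each consecutive pair:
A–B: 166.8 mi
B–C: 190.8 mi
C–D: 333.0 mi
D–E: 305.6 mi
E–F: 435.2 mi
Smallest added distance is 166.8 mi, inserting between A and B.

between A and B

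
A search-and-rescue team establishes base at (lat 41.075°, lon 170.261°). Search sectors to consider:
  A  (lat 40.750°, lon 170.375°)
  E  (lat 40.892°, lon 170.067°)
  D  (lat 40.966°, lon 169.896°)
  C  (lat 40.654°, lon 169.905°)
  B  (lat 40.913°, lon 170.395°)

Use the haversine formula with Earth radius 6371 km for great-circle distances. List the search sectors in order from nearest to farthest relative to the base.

B, E, D, A, C

Distance from the base at (lat 41.075°, lon 170.261°) to each:
B (lat 40.913°, lon 170.395°): 21.2 km
E (lat 40.892°, lon 170.067°): 26.1 km
D (lat 40.966°, lon 169.896°): 32.9 km
A (lat 40.750°, lon 170.375°): 37.4 km
C (lat 40.654°, lon 169.905°): 55.6 km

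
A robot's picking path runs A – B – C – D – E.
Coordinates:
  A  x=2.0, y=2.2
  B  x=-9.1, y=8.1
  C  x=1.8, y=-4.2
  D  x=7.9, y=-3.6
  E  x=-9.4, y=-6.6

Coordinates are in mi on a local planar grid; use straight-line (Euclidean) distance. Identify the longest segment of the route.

Leg distances:
A→B: 12.6 mi
B→C: 16.4 mi
C→D: 6.1 mi
D→E: 17.6 mi
The longest leg is D–E at 17.6 mi.

D–E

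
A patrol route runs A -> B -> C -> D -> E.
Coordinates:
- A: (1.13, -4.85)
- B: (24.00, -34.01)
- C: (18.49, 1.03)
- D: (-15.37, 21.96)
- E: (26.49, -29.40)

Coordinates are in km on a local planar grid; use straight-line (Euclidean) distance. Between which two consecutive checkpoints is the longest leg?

D–E

Leg distances:
A→B: 37.1 km
B→C: 35.5 km
C→D: 39.8 km
D→E: 66.3 km
The longest leg is D–E at 66.3 km.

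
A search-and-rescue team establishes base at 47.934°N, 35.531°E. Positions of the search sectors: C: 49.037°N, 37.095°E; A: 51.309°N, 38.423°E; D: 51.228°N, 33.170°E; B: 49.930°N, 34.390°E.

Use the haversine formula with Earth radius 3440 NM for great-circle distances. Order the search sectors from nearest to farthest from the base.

Computing each great-circle distance from 47.934°N, 35.531°E:
C 49.037°N, 37.095°E: 90.9 NM
B 49.930°N, 34.390°E: 128.0 NM
D 51.228°N, 33.170°E: 218.1 NM
A 51.309°N, 38.423°E: 231.7 NM

C, B, D, A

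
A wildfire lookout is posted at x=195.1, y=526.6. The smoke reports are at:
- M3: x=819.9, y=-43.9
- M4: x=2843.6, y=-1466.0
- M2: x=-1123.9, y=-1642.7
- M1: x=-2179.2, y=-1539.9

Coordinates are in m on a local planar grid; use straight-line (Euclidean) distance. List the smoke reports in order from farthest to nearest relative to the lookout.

Computing each straight-line distance from x=195.1, y=526.6:
M4 x=2843.6, y=-1466.0: 3314.4 m
M1 x=-2179.2, y=-1539.9: 3147.7 m
M2 x=-1123.9, y=-1642.7: 2538.8 m
M3 x=819.9, y=-43.9: 846.1 m

M4, M1, M2, M3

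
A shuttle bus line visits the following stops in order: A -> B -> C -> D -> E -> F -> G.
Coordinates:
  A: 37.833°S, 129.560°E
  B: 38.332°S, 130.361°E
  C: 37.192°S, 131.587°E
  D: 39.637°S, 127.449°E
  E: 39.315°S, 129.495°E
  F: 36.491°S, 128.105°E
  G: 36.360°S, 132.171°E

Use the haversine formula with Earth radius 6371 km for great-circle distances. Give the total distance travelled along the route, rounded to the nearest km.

1587 km

Leg distances:
A→B: 89.4 km  (cumulative 89.4 km)
B→C: 166.4 km  (cumulative 255.8 km)
C→D: 451.5 km  (cumulative 707.2 km)
D→E: 179.2 km  (cumulative 886.5 km)
E→F: 336.9 km  (cumulative 1223.3 km)
F→G: 364.1 km  (cumulative 1587.4 km)
Total route length ≈ 1587 km.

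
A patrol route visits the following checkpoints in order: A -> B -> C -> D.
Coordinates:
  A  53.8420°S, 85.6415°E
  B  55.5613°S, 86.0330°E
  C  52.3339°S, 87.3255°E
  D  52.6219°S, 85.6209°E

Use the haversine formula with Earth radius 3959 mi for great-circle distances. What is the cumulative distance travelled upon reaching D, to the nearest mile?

423 mi

Leg distances:
A→B: 119.8 mi  (cumulative 119.8 mi)
B→C: 229.1 mi  (cumulative 348.9 mi)
C→D: 74.4 mi  (cumulative 423.4 mi)
Cumulative distance at D ≈ 423 mi.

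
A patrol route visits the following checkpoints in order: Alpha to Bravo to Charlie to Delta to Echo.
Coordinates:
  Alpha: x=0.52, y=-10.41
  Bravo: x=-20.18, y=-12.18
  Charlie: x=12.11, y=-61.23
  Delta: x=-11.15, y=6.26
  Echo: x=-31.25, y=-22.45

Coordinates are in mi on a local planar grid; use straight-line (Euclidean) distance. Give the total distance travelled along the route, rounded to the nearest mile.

186 mi

Leg distances:
Alpha→Bravo: 20.8 mi  (cumulative 20.8 mi)
Bravo→Charlie: 58.7 mi  (cumulative 79.5 mi)
Charlie→Delta: 71.4 mi  (cumulative 150.9 mi)
Delta→Echo: 35.0 mi  (cumulative 185.9 mi)
Total route length ≈ 186 mi.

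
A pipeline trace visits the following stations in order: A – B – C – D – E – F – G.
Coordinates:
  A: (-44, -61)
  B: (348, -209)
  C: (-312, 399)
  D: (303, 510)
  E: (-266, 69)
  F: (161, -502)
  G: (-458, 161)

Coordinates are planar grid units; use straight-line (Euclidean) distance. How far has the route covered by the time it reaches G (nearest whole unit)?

4281

Leg distances:
A→B: 419.0  (cumulative 419.0)
B→C: 897.4  (cumulative 1316.4)
C→D: 624.9  (cumulative 1941.3)
D→E: 719.9  (cumulative 2661.2)
E→F: 713.0  (cumulative 3374.2)
F→G: 907.0  (cumulative 4281.2)
Cumulative distance at G ≈ 4281.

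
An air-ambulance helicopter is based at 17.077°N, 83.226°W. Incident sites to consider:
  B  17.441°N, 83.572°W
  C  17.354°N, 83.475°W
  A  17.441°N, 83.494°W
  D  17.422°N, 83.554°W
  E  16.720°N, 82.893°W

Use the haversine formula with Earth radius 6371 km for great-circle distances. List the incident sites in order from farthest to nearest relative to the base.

Computing each great-circle distance from 17.077°N, 83.226°W:
B 17.441°N, 83.572°W: 54.7 km
E 16.720°N, 82.893°W: 53.2 km
D 17.422°N, 83.554°W: 51.8 km
A 17.441°N, 83.494°W: 49.5 km
C 17.354°N, 83.475°W: 40.6 km

B, E, D, A, C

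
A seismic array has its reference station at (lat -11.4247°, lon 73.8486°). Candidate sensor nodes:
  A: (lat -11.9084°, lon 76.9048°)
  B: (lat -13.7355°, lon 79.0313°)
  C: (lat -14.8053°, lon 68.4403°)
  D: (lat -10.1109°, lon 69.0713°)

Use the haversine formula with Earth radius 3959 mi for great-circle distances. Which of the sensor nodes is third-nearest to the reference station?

Distance to each, sorted:
A: 209.5 mi
D: 336.7 mi
B: 384.2 mi
C: 432.4 mi
The third-nearest is B at 384.2 mi.

B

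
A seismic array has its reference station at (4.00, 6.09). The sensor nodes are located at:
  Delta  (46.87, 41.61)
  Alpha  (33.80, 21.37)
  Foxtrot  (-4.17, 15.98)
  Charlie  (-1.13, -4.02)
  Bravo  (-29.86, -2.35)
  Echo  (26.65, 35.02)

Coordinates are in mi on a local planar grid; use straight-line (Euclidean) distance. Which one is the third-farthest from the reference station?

Distances from the reference station ((4.00, 6.09)):
Delta: 55.7 mi
Echo: 36.7 mi
Bravo: 34.9 mi
Alpha: 33.5 mi
Foxtrot: 12.8 mi
Charlie: 11.3 mi
The third-farthest is Bravo at 34.9 mi.

Bravo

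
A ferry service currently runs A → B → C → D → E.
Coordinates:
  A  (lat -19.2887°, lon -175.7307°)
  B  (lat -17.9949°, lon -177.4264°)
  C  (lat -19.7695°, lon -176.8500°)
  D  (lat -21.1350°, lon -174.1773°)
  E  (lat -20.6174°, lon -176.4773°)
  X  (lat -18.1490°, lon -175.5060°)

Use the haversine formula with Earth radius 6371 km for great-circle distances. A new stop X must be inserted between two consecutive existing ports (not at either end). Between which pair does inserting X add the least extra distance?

between A and B

Added distance for inserting X between each consecutive pair:
A–B: 103.3 km
B–C: 226.3 km
C–D: 271.9 km
D–E: 407.0 km
Smallest added distance is 103.3 km, inserting between A and B.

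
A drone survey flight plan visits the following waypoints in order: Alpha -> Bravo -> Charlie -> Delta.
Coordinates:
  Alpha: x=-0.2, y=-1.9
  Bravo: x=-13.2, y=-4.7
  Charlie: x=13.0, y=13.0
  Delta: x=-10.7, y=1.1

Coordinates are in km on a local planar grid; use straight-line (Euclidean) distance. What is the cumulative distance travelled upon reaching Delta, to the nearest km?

71 km

Leg distances:
Alpha→Bravo: 13.3 km  (cumulative 13.3 km)
Bravo→Charlie: 31.6 km  (cumulative 44.9 km)
Charlie→Delta: 26.5 km  (cumulative 71.4 km)
Cumulative distance at Delta ≈ 71 km.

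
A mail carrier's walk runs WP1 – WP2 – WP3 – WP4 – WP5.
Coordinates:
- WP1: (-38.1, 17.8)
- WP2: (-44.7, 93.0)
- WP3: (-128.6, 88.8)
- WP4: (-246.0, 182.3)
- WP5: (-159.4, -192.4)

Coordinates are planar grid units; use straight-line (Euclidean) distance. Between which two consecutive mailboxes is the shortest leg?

WP1–WP2

Leg distances:
WP1→WP2: 75.5
WP2→WP3: 84.0
WP3→WP4: 150.1
WP4→WP5: 384.6
The shortest leg is WP1–WP2 at 75.5.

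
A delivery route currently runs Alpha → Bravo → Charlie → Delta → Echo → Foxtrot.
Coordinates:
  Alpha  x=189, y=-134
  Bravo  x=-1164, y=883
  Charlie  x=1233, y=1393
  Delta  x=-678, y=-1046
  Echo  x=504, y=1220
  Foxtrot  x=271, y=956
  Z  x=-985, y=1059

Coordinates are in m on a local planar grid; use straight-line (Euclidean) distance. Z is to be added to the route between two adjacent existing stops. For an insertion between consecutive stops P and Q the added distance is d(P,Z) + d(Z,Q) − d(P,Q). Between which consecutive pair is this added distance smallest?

between Bravo and Charlie

Added distance for inserting Z between each consecutive pair:
Alpha–Bravo: 232.2 m
Bravo–Charlie: 43.4 m
Charlie–Delta: 1271.8 m
Delta–Echo: 1069.2 m
Echo–Foxtrot: 2405.8 m
Smallest added distance is 43.4 m, inserting between Bravo and Charlie.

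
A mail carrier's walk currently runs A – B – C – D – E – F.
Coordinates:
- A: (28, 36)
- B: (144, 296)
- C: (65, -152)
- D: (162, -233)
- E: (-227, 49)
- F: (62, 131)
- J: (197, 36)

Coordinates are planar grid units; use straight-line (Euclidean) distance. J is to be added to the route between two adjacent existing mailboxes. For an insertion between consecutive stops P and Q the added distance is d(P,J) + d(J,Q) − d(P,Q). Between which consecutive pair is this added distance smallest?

Added distance for inserting J between each consecutive pair:
A–B: 149.6
B–C: 40.1
C–D: 374.6
D–E: 215.0
E–F: 288.9
Smallest added distance is 40.1, inserting between B and C.

between B and C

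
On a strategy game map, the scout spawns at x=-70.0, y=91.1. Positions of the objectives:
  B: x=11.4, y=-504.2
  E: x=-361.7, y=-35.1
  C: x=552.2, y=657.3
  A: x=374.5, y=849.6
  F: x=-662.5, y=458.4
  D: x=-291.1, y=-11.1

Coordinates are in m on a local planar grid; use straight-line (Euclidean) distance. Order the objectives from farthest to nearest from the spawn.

Computing each straight-line distance from x=-70.0, y=91.1:
A x=374.5, y=849.6: 879.1 m
C x=552.2, y=657.3: 841.3 m
F x=-662.5, y=458.4: 697.1 m
B x=11.4, y=-504.2: 600.8 m
E x=-361.7, y=-35.1: 317.8 m
D x=-291.1, y=-11.1: 243.6 m

A, C, F, B, E, D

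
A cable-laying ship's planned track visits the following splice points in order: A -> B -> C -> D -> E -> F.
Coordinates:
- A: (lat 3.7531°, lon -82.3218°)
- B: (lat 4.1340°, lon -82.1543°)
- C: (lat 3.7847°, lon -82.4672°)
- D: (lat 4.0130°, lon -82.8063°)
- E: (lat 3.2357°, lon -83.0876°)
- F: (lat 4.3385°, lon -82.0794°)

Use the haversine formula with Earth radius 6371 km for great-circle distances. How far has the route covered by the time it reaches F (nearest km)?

Leg distances:
A→B: 46.3 km  (cumulative 46.3 km)
B→C: 52.1 km  (cumulative 98.3 km)
C→D: 45.4 km  (cumulative 143.7 km)
D→E: 91.9 km  (cumulative 235.6 km)
E→F: 166.0 km  (cumulative 401.6 km)
Cumulative distance at F ≈ 402 km.

402 km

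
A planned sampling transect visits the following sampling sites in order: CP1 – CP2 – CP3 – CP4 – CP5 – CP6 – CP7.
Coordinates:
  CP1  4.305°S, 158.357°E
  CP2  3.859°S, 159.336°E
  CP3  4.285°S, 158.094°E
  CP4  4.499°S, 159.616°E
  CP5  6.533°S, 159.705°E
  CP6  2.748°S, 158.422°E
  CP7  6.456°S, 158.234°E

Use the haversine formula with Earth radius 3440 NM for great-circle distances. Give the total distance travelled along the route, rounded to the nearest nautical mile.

820 NM

Leg distances:
CP1→CP2: 64.5 NM  (cumulative 64.5 NM)
CP2→CP3: 78.7 NM  (cumulative 143.1 NM)
CP3→CP4: 92.0 NM  (cumulative 235.1 NM)
CP4→CP5: 122.2 NM  (cumulative 357.4 NM)
CP5→CP6: 239.9 NM  (cumulative 597.2 NM)
CP6→CP7: 222.9 NM  (cumulative 820.1 NM)
Total route length ≈ 820 NM.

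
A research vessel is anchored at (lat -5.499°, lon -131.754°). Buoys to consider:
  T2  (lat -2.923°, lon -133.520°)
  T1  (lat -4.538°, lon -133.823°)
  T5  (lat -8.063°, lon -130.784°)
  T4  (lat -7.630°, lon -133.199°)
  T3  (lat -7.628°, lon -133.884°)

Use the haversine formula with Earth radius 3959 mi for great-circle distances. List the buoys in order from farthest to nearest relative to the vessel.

T2, T3, T5, T4, T1

Distance from the vessel at (lat -5.499°, lon -131.754°) to each:
T2 (lat -2.923°, lon -133.520°): 215.6 mi
T3 (lat -7.628°, lon -133.884°): 207.4 mi
T5 (lat -8.063°, lon -130.784°): 189.3 mi
T4 (lat -7.630°, lon -133.199°): 177.5 mi
T1 (lat -4.538°, lon -133.823°): 157.1 mi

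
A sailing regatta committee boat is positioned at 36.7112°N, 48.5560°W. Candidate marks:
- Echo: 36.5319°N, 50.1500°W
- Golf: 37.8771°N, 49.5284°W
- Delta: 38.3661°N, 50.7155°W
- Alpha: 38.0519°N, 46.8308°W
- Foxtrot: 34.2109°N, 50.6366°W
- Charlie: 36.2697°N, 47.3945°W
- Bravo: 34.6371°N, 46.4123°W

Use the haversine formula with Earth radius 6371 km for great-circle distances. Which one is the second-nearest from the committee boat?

Echo

Distances from the committee boat (36.7112°N, 48.5560°W):
Charlie: 114.9 km
Echo: 143.6 km
Golf: 155.6 km
Alpha: 213.2 km
Delta: 264.8 km
Bravo: 301.1 km
Foxtrot: 335.8 km
The second-nearest is Echo at 143.6 km.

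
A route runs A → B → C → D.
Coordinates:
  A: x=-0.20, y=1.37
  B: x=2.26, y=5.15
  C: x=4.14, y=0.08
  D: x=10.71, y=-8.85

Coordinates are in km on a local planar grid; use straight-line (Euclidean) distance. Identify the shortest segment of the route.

Leg distances:
A→B: 4.5 km
B→C: 5.4 km
C→D: 11.1 km
The shortest leg is A–B at 4.5 km.

A–B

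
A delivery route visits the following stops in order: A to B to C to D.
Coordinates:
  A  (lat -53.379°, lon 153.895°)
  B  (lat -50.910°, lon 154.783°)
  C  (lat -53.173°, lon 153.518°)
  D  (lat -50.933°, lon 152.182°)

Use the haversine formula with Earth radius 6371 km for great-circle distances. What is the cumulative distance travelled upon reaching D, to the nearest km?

813 km

Leg distances:
A→B: 281.1 km  (cumulative 281.1 km)
B→C: 266.1 km  (cumulative 547.2 km)
C→D: 265.3 km  (cumulative 812.5 km)
Cumulative distance at D ≈ 813 km.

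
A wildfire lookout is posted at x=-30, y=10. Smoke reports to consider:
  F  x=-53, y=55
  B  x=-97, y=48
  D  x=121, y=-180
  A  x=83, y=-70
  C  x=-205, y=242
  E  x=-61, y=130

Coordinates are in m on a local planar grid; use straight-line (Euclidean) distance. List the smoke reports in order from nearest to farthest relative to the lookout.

Computing each straight-line distance from x=-30, y=10:
F x=-53, y=55: 50.5 m
B x=-97, y=48: 77.0 m
E x=-61, y=130: 123.9 m
A x=83, y=-70: 138.5 m
D x=121, y=-180: 242.7 m
C x=-205, y=242: 290.6 m

F, B, E, A, D, C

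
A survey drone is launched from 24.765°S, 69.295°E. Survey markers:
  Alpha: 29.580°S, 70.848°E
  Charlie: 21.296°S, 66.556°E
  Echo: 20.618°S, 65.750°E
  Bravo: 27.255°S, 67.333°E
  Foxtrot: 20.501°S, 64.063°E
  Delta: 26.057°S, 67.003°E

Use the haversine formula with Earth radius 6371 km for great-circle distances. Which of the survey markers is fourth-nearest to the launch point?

Alpha

Distances from the launch point (24.765°S, 69.295°E):
Delta: 271.3 km
Bravo: 339.3 km
Charlie: 476.8 km
Alpha: 557.0 km
Echo: 587.2 km
Foxtrot: 716.2 km
The fourth-nearest is Alpha at 557.0 km.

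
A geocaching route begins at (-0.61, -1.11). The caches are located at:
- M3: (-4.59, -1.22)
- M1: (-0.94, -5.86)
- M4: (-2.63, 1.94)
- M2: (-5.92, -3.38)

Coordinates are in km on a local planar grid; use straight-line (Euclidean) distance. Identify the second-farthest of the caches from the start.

Distances from the start ((-0.61, -1.11)):
M2: 5.8 km
M1: 4.8 km
M3: 4.0 km
M4: 3.7 km
The second-farthest is M1 at 4.8 km.

M1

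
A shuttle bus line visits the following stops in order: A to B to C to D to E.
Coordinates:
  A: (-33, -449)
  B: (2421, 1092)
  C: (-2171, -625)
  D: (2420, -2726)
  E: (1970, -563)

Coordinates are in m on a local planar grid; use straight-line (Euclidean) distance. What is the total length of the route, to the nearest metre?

15058 m

Leg distances:
A→B: 2897.7 m  (cumulative 2897.7 m)
B→C: 4902.5 m  (cumulative 7800.2 m)
C→D: 5048.9 m  (cumulative 12849.1 m)
D→E: 2209.3 m  (cumulative 15058.5 m)
Total route length ≈ 15058 m.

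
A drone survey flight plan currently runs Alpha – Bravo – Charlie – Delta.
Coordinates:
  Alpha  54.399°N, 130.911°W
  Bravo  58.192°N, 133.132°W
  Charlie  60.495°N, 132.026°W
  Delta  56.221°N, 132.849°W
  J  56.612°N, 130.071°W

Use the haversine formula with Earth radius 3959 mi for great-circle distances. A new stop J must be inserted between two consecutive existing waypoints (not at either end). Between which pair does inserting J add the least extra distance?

between Alpha and Bravo

Added distance for inserting J between each consecutive pair:
Alpha–Bravo: 38.6 mi
Bravo–Charlie: 271.3 mi
Charlie–Delta: 90.1 mi
Smallest added distance is 38.6 mi, inserting between Alpha and Bravo.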